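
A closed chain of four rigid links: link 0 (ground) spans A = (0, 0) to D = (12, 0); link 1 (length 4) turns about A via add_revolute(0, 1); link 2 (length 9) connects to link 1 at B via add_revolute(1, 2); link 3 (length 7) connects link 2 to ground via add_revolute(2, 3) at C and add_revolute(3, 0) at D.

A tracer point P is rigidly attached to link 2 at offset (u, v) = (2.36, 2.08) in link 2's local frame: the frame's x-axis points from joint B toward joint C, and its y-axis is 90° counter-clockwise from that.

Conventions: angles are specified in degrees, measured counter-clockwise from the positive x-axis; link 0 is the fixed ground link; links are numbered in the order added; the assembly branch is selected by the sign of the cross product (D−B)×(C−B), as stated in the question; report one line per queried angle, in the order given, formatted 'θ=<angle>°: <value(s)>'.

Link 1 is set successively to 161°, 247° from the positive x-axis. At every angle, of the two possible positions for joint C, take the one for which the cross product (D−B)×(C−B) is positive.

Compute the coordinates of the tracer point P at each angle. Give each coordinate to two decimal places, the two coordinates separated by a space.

A=(0,0), D=(12.00,0)
θ=161°: B = A + 4.00·(cos161°, sin161°) = (-3.7821, 1.3023)
θ=161°: |BD| = 15.8357
θ=161°: circle(B,9.00) ∩ circle(D,7.00): a=8.9282, h=1.1343
θ=161°:   candidates: C₊=(5.2092,1.6985) cross=17.963; C₋=(5.0226,-0.5624) cross=-17.963
θ=161°:   branch + wants cross > 0 → take C=(5.2092,1.6985) (cross=17.963)
θ=161°: ex = (C−B)/|BC| = (0.9990,0.0440); ey = (-0.0440,0.9990)
θ=161°: P = B + 2.36·ex + 2.08·ey = (-1.5159,3.4842)
θ=247°: B = A + 4.00·(cos247°, sin247°) = (-1.5629, -3.6820)
θ=247°: |BD| = 14.0538
θ=247°: circle(B,9.00) ∩ circle(D,7.00): a=8.1654, h=3.7850
θ=247°:   candidates: C₊=(5.3256,2.1101) cross=53.194; C₋=(7.3089,-5.1955) cross=-53.194
θ=247°:   branch + wants cross > 0 → take C=(5.3256,2.1101) (cross=53.194)
θ=247°: ex = (C−B)/|BC| = (0.7654,0.6436); ey = (-0.6436,0.7654)
θ=247°: P = B + 2.36·ex + 2.08·ey = (-1.0952,-0.5712)

θ=161°: -1.52 3.48
θ=247°: -1.10 -0.57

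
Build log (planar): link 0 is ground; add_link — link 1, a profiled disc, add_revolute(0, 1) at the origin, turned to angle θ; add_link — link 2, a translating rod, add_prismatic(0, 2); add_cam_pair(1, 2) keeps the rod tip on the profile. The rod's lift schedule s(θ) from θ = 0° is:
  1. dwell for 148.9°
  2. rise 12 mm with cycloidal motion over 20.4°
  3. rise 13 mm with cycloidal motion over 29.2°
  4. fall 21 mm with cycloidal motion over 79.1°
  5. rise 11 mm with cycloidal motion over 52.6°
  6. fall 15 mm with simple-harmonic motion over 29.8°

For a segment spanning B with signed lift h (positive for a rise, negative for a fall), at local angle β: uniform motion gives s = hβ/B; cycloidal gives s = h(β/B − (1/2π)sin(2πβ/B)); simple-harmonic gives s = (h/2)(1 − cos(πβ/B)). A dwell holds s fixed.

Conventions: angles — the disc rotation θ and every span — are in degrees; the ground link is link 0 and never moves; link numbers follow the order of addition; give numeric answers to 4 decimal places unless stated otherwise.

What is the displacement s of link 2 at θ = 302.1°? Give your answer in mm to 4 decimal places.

seg 1 [0°–148.9°] dwell: s stays 0.0000
seg 2 [148.9°–169.3°] cycloidal, h=12: full span → s += 12 → s = 12.0000
seg 3 [169.3°–198.5°] cycloidal, h=13: full span → s += 13 → s = 25.0000
seg 4 [198.5°–277.6°] cycloidal, h=-21: full span → s += -21 → s = 4.0000
seg 5 [277.6°–330.2°] cycloidal, h=11: θ=302.1° here. β=24.5, B=52.6. 11·(0.4658 − sin(2π·0.4658)/(2π)) = 4.7500 → s = 8.7500

8.7500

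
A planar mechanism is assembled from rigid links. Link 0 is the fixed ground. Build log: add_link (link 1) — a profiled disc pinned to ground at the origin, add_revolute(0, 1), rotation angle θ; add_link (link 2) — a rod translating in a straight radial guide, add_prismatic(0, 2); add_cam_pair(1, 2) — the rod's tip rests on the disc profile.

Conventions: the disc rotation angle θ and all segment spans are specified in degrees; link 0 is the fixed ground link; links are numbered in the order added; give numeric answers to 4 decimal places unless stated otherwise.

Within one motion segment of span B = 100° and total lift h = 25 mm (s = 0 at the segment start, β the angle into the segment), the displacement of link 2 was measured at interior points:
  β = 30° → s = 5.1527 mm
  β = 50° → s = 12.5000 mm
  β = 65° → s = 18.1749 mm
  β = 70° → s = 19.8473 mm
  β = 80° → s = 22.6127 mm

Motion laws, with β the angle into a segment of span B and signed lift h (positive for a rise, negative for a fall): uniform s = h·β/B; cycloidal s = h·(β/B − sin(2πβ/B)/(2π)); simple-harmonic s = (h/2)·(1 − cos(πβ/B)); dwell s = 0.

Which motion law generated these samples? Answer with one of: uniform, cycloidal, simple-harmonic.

candidates at β/B = r: uniform s = h·r (linear in β); cycloidal s = h·(r − sin(2πr)/(2π)); simple-harmonic s = (h/2)(1 − cos(πr))
β=30°: printed 5.1527 | uniform 7.5000, cycloidal 3.7159, simple-harmonic 5.1527
β=50°: printed 12.5000 | uniform 12.5000, cycloidal 12.5000, simple-harmonic 12.5000
β=65°: printed 18.1749 | uniform 16.2500, cycloidal 19.4690, simple-harmonic 18.1749
β=70°: printed 19.8473 | uniform 17.5000, cycloidal 21.2841, simple-harmonic 19.8473
β=80°: printed 22.6127 | uniform 20.0000, cycloidal 23.7841, simple-harmonic 22.6127
only one law matches every sample → simple-harmonic

simple-harmonic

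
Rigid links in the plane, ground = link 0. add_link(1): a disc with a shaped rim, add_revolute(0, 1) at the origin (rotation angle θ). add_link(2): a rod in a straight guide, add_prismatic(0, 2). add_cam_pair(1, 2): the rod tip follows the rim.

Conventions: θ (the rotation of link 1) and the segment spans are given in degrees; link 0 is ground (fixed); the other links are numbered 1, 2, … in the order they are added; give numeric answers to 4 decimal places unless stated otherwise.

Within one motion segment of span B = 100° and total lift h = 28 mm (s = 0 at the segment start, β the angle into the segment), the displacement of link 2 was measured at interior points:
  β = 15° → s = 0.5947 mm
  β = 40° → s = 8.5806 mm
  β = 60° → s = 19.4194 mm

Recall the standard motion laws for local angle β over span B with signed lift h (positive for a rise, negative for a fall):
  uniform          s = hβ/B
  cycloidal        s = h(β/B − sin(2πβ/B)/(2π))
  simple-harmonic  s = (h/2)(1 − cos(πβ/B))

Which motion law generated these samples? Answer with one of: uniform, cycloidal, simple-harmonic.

candidates at β/B = r: uniform s = h·r (linear in β); cycloidal s = h·(r − sin(2πr)/(2π)); simple-harmonic s = (h/2)(1 − cos(πr))
β=15°: printed 0.5947 | uniform 4.2000, cycloidal 0.5947, simple-harmonic 1.5259
β=40°: printed 8.5806 | uniform 11.2000, cycloidal 8.5806, simple-harmonic 9.6738
β=60°: printed 19.4194 | uniform 16.8000, cycloidal 19.4194, simple-harmonic 18.3262
only one law matches every sample → cycloidal

cycloidal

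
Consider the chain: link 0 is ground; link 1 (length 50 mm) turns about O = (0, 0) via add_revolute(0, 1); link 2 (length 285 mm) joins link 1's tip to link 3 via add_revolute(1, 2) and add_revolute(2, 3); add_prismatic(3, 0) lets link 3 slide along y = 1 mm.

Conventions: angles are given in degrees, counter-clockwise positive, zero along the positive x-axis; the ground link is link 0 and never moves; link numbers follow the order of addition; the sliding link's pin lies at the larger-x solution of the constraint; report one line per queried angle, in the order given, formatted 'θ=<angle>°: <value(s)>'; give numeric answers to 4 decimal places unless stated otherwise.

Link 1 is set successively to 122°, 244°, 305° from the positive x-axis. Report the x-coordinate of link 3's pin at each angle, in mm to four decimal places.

geometry: r = 50 mm, L = 285 mm, e = 1 mm
θ=122°: crank pin P = (r cos θ, r sin θ) = (-26.495963, 42.402405)
θ=122°: h = r sin θ − e = 42.402405 − 1 = 41.402405
θ=122°: x = r cos θ + √(L² − h²) = -26.495963 + 281.976667 = 255.480704
θ=244°: crank pin P = (r cos θ, r sin θ) = (-21.918557, -44.939702)
θ=244°: h = r sin θ − e = -44.939702 − 1 = -45.939702
θ=244°: x = r cos θ + √(L² − h²) = -21.918557 + 281.273077 = 259.354519
θ=305°: crank pin P = (r cos θ, r sin θ) = (28.678822, -40.957602)
θ=305°: h = r sin θ − e = -40.957602 − 1 = -41.957602
θ=305°: x = r cos θ + √(L² − h²) = 28.678822 + 281.894590 = 310.573411

θ=122°: 255.4807
θ=244°: 259.3545
θ=305°: 310.5734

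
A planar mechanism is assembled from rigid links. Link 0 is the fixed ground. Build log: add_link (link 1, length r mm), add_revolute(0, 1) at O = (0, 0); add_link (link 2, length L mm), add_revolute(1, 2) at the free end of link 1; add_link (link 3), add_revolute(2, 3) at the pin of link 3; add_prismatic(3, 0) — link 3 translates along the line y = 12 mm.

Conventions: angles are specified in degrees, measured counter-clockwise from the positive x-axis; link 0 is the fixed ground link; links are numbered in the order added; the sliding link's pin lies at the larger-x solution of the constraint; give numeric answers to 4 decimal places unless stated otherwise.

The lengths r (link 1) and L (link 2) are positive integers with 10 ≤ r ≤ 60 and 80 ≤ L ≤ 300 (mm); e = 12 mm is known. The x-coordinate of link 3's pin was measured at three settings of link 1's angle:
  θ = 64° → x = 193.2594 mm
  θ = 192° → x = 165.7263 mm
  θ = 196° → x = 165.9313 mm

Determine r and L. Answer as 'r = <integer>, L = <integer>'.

constraint per measurement: (x − r cos θ)² + (r sin θ − e)² = L²
subtracting the θ₁ and θ₂ equations cancels the r² and L² terms:
r = (x₁² − x₂²) / (2[(x₁cos θ₁ + e sin θ₁) − (x₂cos θ₂ + e sin θ₂)]) = 19.0000 → r = 19
L² = (x₁ − r cos θ₁)² + (r sin θ₁ − e)² = 34225.0105 → L = 185.0000 → L = 185
check at θ₃=196°: x = 165.9313 (printed 165.9313) ✓

r = 19, L = 185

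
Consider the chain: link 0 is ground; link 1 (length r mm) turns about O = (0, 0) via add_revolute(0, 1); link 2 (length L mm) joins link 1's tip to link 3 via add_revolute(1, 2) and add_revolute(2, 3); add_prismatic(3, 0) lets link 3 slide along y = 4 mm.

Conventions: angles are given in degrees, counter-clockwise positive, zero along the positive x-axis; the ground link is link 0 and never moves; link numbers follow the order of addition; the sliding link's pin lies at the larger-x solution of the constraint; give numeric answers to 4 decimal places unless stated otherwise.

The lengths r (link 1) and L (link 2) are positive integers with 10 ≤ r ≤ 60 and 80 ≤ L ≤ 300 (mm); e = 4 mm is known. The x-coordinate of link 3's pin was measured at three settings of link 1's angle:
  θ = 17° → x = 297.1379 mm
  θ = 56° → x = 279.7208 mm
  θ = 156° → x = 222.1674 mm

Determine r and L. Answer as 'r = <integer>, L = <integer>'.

constraint per measurement: (x − r cos θ)² + (r sin θ − e)² = L²
subtracting the θ₁ and θ₂ equations cancels the r² and L² terms:
r = (x₁² − x₂²) / (2[(x₁cos θ₁ + e sin θ₁) − (x₂cos θ₂ + e sin θ₂)]) = 40.0001 → r = 40
L² = (x₁ − r cos θ₁)² + (r sin θ₁ − e)² = 67081.0217 → L = 259.0000 → L = 259
check at θ₃=156°: x = 222.1674 (printed 222.1674) ✓

r = 40, L = 259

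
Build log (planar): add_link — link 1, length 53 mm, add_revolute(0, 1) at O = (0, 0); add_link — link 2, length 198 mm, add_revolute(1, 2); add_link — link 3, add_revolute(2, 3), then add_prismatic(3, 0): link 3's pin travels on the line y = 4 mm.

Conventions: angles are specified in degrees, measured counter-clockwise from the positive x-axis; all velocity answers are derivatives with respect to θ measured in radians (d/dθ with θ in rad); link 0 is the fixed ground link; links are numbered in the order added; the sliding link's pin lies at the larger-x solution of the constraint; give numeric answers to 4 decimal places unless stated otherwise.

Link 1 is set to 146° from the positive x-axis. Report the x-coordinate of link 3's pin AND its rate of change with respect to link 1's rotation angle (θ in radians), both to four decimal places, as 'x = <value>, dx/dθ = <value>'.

geometry: r = 53 mm, L = 198 mm, e = 4 mm
crank pin P = (r cos θ, r sin θ) = (-43.938991, 29.637224)
h = r sin θ − e = 29.637224 − 4 = 25.637224
x = r cos θ + √(L² − h²) = -43.938991 + 196.333219 = 152.394227
dx/dθ = −r sin θ − h·r cos θ/√(L² − h²) (θ in radians; h = 25.637224) = -23.899663

x = 152.3942, dx/dθ = -23.8997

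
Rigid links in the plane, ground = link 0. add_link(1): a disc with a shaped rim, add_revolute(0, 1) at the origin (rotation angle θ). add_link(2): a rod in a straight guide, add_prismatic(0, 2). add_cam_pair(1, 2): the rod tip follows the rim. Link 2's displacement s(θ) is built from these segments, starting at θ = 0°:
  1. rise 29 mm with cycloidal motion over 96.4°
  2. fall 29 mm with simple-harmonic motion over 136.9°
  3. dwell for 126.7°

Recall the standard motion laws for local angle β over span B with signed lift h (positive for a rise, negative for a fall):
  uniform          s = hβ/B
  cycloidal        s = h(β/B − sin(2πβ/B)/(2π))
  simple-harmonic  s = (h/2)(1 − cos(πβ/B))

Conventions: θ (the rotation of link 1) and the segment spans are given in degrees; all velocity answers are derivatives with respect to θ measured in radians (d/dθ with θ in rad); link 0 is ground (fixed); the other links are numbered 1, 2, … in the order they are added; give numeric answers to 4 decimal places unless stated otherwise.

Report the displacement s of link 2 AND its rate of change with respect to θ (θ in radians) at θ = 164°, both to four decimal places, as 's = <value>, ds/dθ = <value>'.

segment 1 (0° to 96.4°, cycloidal, h = 29) is passed completely: s = 0.0000 + (29) = 29.0000
θ = 164° falls in segment 2 (96.4° to 233.3°, simple-harmonic, h = -29): β = 164 − 96.4 = 67.6°, B = 136.9°; Δs = -29/2·(1 − cos(π·0.4938)) = -14.2172; s = 29.0000 − 14.2172 = 14.7828
velocity in seg [96.4°–233.3°] (simple-harmonic), θ in radians: β = 67.6° = 1.1798 rad, B = 136.9° = 2.3894 rad; ds/dθ = (πh/(2B)) sin(πβ/B) = (π·(-29)/(2·2.3894)) sin(π·0.4938) = -19.061384 mm/rad

s = 14.7828, ds/dθ = -19.0614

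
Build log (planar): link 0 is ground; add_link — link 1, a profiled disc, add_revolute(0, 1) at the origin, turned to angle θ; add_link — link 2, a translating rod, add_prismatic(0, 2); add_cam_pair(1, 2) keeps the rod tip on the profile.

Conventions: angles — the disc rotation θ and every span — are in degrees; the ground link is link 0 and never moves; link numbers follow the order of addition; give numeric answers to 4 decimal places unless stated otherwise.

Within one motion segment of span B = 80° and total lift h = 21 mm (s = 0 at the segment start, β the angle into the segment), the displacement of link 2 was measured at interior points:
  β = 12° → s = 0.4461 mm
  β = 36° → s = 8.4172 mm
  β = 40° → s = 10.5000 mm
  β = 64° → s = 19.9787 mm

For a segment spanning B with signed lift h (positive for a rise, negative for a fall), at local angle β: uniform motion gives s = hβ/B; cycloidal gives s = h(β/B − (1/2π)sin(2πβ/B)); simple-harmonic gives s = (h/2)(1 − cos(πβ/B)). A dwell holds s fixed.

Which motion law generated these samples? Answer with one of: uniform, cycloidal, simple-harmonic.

candidates at β/B = r: uniform s = h·r (linear in β); cycloidal s = h·(r − sin(2πr)/(2π)); simple-harmonic s = (h/2)(1 − cos(πr))
β=12°: printed 0.4461 | uniform 3.1500, cycloidal 0.4461, simple-harmonic 1.1444
β=36°: printed 8.4172 | uniform 9.4500, cycloidal 8.4172, simple-harmonic 8.8574
β=40°: printed 10.5000 | uniform 10.5000, cycloidal 10.5000, simple-harmonic 10.5000
β=64°: printed 19.9787 | uniform 16.8000, cycloidal 19.9787, simple-harmonic 18.9947
only one law matches every sample → cycloidal

cycloidal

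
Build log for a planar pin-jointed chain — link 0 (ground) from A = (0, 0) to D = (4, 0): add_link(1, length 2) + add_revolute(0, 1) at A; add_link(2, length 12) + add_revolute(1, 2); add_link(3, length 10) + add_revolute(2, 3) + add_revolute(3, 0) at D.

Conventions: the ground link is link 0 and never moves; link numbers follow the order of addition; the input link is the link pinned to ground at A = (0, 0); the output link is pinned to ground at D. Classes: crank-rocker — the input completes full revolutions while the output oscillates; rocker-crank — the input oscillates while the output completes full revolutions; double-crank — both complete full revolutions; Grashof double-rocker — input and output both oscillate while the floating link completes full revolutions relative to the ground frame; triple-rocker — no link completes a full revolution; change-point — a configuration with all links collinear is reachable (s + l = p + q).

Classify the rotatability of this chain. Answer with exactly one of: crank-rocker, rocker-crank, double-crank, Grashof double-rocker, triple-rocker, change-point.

lengths: ground=4, input=2, coupler=12, output=10
sorted: s=2 (shortest), l=12 (longest), p+q=14
s + l = 14 vs p + q = 14
s + l = p + q → change-point (collinear configuration reachable)

change-point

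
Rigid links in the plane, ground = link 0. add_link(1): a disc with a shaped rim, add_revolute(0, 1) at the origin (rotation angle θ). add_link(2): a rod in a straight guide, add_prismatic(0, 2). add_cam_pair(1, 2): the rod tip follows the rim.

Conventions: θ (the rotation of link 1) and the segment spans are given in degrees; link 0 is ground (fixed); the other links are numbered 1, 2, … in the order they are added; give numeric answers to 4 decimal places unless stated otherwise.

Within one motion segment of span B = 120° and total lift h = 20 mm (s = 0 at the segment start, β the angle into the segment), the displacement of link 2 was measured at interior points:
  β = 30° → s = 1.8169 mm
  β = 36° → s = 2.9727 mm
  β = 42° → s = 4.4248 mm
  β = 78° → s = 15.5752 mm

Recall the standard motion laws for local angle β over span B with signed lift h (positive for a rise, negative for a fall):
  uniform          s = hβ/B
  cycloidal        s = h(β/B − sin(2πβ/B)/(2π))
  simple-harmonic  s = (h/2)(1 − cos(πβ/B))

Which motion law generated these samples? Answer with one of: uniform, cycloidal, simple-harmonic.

candidates at β/B = r: uniform s = h·r (linear in β); cycloidal s = h·(r − sin(2πr)/(2π)); simple-harmonic s = (h/2)(1 − cos(πr))
β=30°: printed 1.8169 | uniform 5.0000, cycloidal 1.8169, simple-harmonic 2.9289
β=36°: printed 2.9727 | uniform 6.0000, cycloidal 2.9727, simple-harmonic 4.1221
β=42°: printed 4.4248 | uniform 7.0000, cycloidal 4.4248, simple-harmonic 5.4601
β=78°: printed 15.5752 | uniform 13.0000, cycloidal 15.5752, simple-harmonic 14.5399
only one law matches every sample → cycloidal

cycloidal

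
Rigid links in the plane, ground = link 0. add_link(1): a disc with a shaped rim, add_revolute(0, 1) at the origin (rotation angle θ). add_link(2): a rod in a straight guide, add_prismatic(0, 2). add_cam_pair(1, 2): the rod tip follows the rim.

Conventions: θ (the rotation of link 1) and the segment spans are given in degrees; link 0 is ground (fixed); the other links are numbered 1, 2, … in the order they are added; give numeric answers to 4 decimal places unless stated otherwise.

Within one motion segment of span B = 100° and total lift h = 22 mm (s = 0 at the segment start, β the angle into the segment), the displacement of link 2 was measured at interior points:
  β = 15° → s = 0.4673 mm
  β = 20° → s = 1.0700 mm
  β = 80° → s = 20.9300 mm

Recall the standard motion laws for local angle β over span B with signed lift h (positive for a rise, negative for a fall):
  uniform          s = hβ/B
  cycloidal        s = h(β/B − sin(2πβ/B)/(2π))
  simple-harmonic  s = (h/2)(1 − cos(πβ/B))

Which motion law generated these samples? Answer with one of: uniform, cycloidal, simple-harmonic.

candidates at β/B = r: uniform s = h·r (linear in β); cycloidal s = h·(r − sin(2πr)/(2π)); simple-harmonic s = (h/2)(1 − cos(πr))
β=15°: printed 0.4673 | uniform 3.3000, cycloidal 0.4673, simple-harmonic 1.1989
β=20°: printed 1.0700 | uniform 4.4000, cycloidal 1.0700, simple-harmonic 2.1008
β=80°: printed 20.9300 | uniform 17.6000, cycloidal 20.9300, simple-harmonic 19.8992
only one law matches every sample → cycloidal

cycloidal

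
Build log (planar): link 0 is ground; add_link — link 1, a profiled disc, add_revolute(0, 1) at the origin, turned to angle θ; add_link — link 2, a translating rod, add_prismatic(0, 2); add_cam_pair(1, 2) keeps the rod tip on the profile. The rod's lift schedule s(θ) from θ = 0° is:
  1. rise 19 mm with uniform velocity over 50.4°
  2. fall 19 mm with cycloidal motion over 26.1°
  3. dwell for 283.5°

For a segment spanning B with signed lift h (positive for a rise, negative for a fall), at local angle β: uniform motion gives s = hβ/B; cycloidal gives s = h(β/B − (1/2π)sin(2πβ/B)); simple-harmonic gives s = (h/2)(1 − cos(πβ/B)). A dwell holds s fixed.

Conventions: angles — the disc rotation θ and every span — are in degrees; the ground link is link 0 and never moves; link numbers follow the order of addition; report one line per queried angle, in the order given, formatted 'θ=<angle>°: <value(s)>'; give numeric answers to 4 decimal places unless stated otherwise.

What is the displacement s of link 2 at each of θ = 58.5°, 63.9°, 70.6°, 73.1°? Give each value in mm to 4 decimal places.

seg 1 [0°–50.4°] uniform, h=19: full span → s += 19 → s = 19.0000
seg 2 [50.4°–76.5°] cycloidal, h=-19: θ=58.5° here. β=8.1, B=26.1. -19·(0.3103 − sin(2π·0.3103)/(2π)) = -3.0874 → s = 15.9126
seg 2 [50.4°–76.5°] cycloidal, h=-19: θ=63.9° here. β=13.5, B=26.1. -19·(0.5172 − sin(2π·0.5172)/(2π)) = -10.1545 → s = 8.8455
seg 2 [50.4°–76.5°] cycloidal, h=-19: θ=70.6° here. β=20.2, B=26.1. -19·(0.7739 − sin(2π·0.7739)/(2π)) = -17.6948 → s = 1.3052
seg 2 [50.4°–76.5°] cycloidal, h=-19: θ=73.1° here. β=22.7, B=26.1. -19·(0.8697 − sin(2π·0.8697)/(2π)) = -18.7327 → s = 0.2673

θ=58.5°: 15.9126
θ=63.9°: 8.8455
θ=70.6°: 1.3052
θ=73.1°: 0.2673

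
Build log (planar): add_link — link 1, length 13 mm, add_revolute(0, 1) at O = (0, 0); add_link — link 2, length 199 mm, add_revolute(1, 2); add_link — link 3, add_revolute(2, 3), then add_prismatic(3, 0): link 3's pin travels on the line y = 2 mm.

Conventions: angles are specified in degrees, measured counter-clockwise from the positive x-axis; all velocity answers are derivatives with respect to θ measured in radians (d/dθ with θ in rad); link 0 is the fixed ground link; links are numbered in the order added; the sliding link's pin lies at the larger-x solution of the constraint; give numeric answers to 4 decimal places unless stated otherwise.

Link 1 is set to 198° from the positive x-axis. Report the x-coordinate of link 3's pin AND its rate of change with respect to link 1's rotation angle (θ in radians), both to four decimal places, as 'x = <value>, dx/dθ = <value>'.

geometry: r = 13 mm, L = 199 mm, e = 2 mm
crank pin P = (r cos θ, r sin θ) = (-12.363735, -4.017221)
h = r sin θ − e = -4.017221 − 2 = -6.017221
x = r cos θ + √(L² − h²) = -12.363735 + 198.909007 = 186.545272
dx/dθ = −r sin θ − h·r cos θ/√(L² − h²) (θ in radians; h = -6.017221) = 3.643204

x = 186.5453, dx/dθ = 3.6432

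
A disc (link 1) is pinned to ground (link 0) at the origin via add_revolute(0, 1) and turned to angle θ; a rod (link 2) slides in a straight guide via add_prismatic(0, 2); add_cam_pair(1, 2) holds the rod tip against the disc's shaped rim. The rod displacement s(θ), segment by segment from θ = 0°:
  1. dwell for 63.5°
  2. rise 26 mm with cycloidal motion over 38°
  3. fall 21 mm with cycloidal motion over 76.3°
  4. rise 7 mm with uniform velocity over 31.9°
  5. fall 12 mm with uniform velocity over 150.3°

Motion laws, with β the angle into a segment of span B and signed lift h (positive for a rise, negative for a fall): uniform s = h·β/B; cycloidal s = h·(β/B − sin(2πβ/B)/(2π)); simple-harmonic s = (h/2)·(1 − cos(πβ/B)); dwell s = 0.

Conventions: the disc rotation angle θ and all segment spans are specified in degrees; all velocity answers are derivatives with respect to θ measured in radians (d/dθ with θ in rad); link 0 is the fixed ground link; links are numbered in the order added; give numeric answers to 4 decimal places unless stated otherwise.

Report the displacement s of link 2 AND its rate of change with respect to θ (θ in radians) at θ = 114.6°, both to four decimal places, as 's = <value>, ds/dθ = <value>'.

segment 1 (0° to 63.5°, dwell): s unchanged at 0.0000
segment 2 (63.5° to 101.5°, cycloidal, h = 26) is passed completely: s = 0.0000 + (26) = 26.0000
θ = 114.6° falls in segment 3 (101.5° to 177.8°, cycloidal, h = -21): β = 114.6 − 101.5 = 13.1°, B = 76.3°; Δs = -21·(0.1717 − sin(2π·0.1717)/(2π)) = -0.6597; s = 26.0000 − 0.6597 = 25.3403
velocity in seg [101.5°–177.8°] (cycloidal), θ in radians: β = 13.1° = 0.2286 rad, B = 76.3° = 1.3317 rad; ds/dθ = (h/B)(1 − cos(2πβ/B)) = ((-21)/1.3317)(1 − cos(2π·0.1717)) = -8.319699 mm/rad

s = 25.3403, ds/dθ = -8.3197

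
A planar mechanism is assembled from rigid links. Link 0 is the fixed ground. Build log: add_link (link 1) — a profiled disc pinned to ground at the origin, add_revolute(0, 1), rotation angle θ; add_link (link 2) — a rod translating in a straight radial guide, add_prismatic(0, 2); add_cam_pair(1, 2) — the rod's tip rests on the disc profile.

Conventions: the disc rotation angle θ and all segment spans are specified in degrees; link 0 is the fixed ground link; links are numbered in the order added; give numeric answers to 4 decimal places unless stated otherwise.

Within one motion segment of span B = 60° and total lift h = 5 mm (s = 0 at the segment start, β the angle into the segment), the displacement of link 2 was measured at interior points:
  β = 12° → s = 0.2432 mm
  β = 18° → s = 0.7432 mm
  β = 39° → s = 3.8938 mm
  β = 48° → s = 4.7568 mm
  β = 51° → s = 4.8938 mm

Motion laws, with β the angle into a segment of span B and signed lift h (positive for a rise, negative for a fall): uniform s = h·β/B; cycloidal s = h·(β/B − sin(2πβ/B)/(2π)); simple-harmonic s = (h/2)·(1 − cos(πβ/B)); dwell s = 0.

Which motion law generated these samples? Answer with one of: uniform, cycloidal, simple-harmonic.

candidates at β/B = r: uniform s = h·r (linear in β); cycloidal s = h·(r − sin(2πr)/(2π)); simple-harmonic s = (h/2)(1 − cos(πr))
β=12°: printed 0.2432 | uniform 1.0000, cycloidal 0.2432, simple-harmonic 0.4775
β=18°: printed 0.7432 | uniform 1.5000, cycloidal 0.7432, simple-harmonic 1.0305
β=39°: printed 3.8938 | uniform 3.2500, cycloidal 3.8938, simple-harmonic 3.6350
β=48°: printed 4.7568 | uniform 4.0000, cycloidal 4.7568, simple-harmonic 4.5225
β=51°: printed 4.8938 | uniform 4.2500, cycloidal 4.8938, simple-harmonic 4.7275
only one law matches every sample → cycloidal

cycloidal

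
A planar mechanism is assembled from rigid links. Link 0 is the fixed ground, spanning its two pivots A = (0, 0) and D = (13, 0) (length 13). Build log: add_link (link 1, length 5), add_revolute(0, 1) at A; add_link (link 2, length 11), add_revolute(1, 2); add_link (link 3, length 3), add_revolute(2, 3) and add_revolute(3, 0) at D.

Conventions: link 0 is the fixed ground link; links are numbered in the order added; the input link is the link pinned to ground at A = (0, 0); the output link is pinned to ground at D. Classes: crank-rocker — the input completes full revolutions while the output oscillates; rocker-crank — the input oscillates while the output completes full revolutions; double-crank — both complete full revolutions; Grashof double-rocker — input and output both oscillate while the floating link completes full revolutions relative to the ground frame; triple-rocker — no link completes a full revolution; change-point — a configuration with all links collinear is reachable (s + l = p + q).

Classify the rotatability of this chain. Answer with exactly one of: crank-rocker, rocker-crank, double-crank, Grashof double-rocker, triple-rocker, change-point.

lengths: ground=13, input=5, coupler=11, output=3
sorted: s=3 (shortest), l=13 (longest), p+q=16
s + l = 16 vs p + q = 16
s + l = p + q → change-point (collinear configuration reachable)

change-point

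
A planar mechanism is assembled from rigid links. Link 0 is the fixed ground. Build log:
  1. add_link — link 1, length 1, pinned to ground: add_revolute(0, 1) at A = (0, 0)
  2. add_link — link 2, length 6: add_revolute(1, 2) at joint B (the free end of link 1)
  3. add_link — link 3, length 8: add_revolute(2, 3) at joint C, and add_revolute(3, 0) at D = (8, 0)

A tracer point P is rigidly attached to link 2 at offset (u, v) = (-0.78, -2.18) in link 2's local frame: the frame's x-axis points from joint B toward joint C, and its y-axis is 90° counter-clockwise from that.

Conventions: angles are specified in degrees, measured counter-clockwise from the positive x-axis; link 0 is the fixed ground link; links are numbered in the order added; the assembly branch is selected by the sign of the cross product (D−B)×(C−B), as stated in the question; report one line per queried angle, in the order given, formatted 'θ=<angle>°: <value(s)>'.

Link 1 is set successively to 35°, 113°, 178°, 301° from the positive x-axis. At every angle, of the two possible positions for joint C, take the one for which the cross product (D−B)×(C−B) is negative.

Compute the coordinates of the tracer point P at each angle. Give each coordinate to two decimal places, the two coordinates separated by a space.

A=(0,0), D=(8.00,0)
θ=35°: B = A + 1.00·(cos35°, sin35°) = (0.8192, 0.5736)
θ=35°: |BD| = 7.2037
θ=35°: circle(B,6.00) ∩ circle(D,8.00): a=1.6584, h=5.7663
θ=35°:   candidates: C₊=(2.9314,6.1895) cross=41.538; C₋=(2.0132,-5.3064) cross=-41.538
θ=35°:   branch - wants cross < 0 → take C=(2.0132,-5.3064) (cross=-41.538)
θ=35°: ex = (C−B)/|BC| = (0.1990,-0.9800); ey = (0.9800,0.1990)
θ=35°: P = B + -0.78·ex + -2.18·ey = (-1.4725,0.9041)
θ=113°: B = A + 1.00·(cos113°, sin113°) = (-0.3907, 0.9205)
θ=113°: |BD| = 8.4411
θ=113°: circle(B,6.00) ∩ circle(D,8.00): a=2.5620, h=5.4255
θ=113°:   candidates: C₊=(2.7476,6.0343) cross=45.797; C₋=(1.5643,-4.7520) cross=-45.797
θ=113°:   branch - wants cross < 0 → take C=(1.5643,-4.7520) (cross=-45.797)
θ=113°: ex = (C−B)/|BC| = (0.3258,-0.9454); ey = (0.9454,0.3258)
θ=113°: P = B + -0.78·ex + -2.18·ey = (-2.7059,0.9476)
θ=178°: B = A + 1.00·(cos178°, sin178°) = (-0.9994, 0.0349)
θ=178°: |BD| = 8.9995
θ=178°: circle(B,6.00) ∩ circle(D,8.00): a=2.9441, h=5.2280
θ=178°:   candidates: C₊=(1.9649,5.2515) cross=47.050; C₋=(1.9244,-5.2045) cross=-47.050
θ=178°:   branch - wants cross < 0 → take C=(1.9244,-5.2045) (cross=-47.050)
θ=178°: ex = (C−B)/|BC| = (0.4873,-0.8732); ey = (0.8732,0.4873)
θ=178°: P = B + -0.78·ex + -2.18·ey = (-3.2831,-0.3463)
θ=301°: B = A + 1.00·(cos301°, sin301°) = (0.5150, -0.8572)
θ=301°: |BD| = 7.5339
θ=301°: circle(B,6.00) ∩ circle(D,8.00): a=1.9087, h=5.6883
θ=301°:   candidates: C₊=(1.7641,5.0114) cross=42.855; C₋=(3.0585,-6.2914) cross=-42.855
θ=301°:   branch - wants cross < 0 → take C=(3.0585,-6.2914) (cross=-42.855)
θ=301°: ex = (C−B)/|BC| = (0.4239,-0.9057); ey = (0.9057,0.4239)
θ=301°: P = B + -0.78·ex + -2.18·ey = (-1.7900,-1.0748)

θ=35°: -1.47 0.90
θ=113°: -2.71 0.95
θ=178°: -3.28 -0.35
θ=301°: -1.79 -1.07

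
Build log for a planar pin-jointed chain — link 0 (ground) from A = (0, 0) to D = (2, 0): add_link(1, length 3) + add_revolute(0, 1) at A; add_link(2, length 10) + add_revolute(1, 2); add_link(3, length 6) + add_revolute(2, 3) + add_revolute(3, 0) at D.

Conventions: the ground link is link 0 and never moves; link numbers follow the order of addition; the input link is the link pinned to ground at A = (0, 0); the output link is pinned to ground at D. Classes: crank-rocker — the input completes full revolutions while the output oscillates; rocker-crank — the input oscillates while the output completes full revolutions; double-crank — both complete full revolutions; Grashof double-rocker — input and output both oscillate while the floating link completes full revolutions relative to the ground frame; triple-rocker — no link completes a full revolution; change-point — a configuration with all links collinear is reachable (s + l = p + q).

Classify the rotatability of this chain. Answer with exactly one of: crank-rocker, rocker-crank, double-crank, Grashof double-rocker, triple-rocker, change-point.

lengths: ground=2, input=3, coupler=10, output=6
sorted: s=2 (shortest), l=10 (longest), p+q=9
s + l = 12 vs p + q = 9
s + l > p + q → non-Grashof → no link fully rotates → triple-rocker

triple-rocker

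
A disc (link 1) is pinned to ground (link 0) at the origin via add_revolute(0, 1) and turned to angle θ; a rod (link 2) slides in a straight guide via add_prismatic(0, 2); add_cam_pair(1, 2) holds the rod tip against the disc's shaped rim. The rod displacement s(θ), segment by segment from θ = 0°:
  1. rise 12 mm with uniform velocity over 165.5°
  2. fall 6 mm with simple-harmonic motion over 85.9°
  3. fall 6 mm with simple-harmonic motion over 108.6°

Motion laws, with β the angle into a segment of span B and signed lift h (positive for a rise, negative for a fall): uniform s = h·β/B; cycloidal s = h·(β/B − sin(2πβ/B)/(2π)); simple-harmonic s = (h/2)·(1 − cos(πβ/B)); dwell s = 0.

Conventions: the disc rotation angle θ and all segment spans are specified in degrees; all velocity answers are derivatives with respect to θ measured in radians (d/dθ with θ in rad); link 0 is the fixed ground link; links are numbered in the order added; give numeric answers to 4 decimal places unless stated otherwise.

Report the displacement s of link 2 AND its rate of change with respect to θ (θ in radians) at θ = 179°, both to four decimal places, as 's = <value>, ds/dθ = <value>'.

segment 1 (0° to 165.5°, uniform, h = 12) is passed completely: s = 0.0000 + (12) = 12.0000
θ = 179° falls in segment 2 (165.5° to 251.4°, simple-harmonic, h = -6): β = 179 − 165.5 = 13.5°, B = 85.9°; Δs = -6/2·(1 − cos(π·0.1572)) = -0.3583; s = 12.0000 − 0.3583 = 11.6417
velocity in seg [165.5°–251.4°] (simple-harmonic), θ in radians: β = 13.5° = 0.2356 rad, B = 85.9° = 1.4992 rad; ds/dθ = (πh/(2B)) sin(πβ/B) = (π·(-6)/(2·1.4992)) sin(π·0.1572) = -2.979207 mm/rad

s = 11.6417, ds/dθ = -2.9792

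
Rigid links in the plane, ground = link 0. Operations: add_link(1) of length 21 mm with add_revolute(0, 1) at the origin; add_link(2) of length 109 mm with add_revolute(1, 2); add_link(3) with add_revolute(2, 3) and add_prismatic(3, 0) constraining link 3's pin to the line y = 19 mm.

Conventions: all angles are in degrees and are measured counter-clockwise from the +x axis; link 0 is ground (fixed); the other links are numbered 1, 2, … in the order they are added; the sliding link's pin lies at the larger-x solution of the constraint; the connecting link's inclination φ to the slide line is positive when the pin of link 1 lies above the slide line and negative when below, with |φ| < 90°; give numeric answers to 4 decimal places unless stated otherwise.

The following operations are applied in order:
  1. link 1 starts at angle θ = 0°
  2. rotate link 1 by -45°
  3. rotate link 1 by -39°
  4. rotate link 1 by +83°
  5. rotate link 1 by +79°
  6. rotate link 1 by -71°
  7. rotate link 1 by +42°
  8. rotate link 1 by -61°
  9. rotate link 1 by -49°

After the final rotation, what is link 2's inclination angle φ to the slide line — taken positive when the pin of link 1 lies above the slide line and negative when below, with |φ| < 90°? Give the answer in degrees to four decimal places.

geometry: r = 21 mm, L = 109 mm, e = 19 mm; θ starts at 0°
rotate link 1 by -45°: θ ← 0° -45° = -45°
rotate link 1 by -39°: θ ← -45° -39° = -84°
rotate link 1 by +83°: θ ← -84° +83° = -1°
rotate link 1 by +79°: θ ← -1° +79° = 78°
rotate link 1 by -71°: θ ← 78° -71° = 7°
rotate link 1 by +42°: θ ← 7° +42° = 49°
rotate link 1 by -61°: θ ← 49° -61° = -12°
rotate link 1 by -49°: θ ← -12° -49° = -61°
h = r sin θ − e = -18.367014 − 19 = -37.367014
sin φ = h / L = -37.367014 / 109 = -0.34281664
φ = arcsin(-0.34281664) = -20.048572°

-20.0486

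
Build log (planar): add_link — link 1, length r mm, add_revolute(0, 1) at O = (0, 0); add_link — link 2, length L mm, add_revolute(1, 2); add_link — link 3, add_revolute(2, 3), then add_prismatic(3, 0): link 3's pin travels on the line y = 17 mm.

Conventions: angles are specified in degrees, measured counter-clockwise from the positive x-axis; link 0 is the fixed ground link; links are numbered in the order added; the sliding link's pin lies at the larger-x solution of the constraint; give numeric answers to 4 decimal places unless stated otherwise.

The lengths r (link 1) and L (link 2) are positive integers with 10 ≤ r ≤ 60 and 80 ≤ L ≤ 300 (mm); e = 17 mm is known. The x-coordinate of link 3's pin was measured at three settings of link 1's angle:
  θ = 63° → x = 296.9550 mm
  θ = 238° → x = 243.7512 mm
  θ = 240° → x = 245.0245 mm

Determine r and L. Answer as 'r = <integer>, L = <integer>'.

constraint per measurement: (x − r cos θ)² + (r sin θ − e)² = L²
subtracting the θ₁ and θ₂ equations cancels the r² and L² terms:
r = (x₁² − x₂²) / (2[(x₁cos θ₁ + e sin θ₁) − (x₂cos θ₂ + e sin θ₂)]) = 49.0000 → r = 49
L² = (x₁ − r cos θ₁)² + (r sin θ₁ − e)² = 76176.0098 → L = 276.0000 → L = 276
check at θ₃=240°: x = 245.0245 (printed 245.0245) ✓

r = 49, L = 276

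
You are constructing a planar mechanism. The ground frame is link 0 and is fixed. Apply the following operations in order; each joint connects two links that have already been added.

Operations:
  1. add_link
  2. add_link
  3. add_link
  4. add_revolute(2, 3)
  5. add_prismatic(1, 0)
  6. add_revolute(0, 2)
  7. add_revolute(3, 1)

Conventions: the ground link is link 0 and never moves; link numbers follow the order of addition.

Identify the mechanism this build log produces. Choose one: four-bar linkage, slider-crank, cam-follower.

links: 4 (incl. ground); joints: 3 revolute, 1 prismatic, 0 higher (cam) pair, forming one closed loop
4 links, 3 revolutes + 1 prismatic in one loop → slider-crank

slider-crank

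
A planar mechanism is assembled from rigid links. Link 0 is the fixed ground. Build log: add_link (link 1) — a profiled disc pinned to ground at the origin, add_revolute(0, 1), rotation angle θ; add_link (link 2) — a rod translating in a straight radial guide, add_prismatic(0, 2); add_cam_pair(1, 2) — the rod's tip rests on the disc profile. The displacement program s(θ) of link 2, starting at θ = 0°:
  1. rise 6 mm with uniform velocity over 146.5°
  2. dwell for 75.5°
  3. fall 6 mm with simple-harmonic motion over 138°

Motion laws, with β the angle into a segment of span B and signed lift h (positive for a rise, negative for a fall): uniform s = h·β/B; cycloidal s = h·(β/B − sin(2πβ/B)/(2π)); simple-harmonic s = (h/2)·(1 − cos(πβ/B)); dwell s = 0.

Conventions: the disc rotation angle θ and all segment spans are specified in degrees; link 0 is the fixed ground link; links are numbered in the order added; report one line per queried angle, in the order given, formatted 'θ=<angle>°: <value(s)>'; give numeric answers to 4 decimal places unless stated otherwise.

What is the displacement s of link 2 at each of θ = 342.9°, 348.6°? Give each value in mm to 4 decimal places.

seg 1 [0°–146.5°] uniform, h=6: full span → s += 6 → s = 6.0000
seg 2 [146.5°–222°] dwell: s stays 6.0000
seg 3 [222°–360°] simple-harmonic, h=-6: θ=342.9° here. β=120.9, B=138. -6/2·(1 − cos(π·0.8761)) = -5.7755 → s = 0.2245
seg 3 [222°–360°] simple-harmonic, h=-6: θ=348.6° here. β=126.6, B=138. -6/2·(1 − cos(π·0.9174)) = -5.8995 → s = 0.1005

θ=342.9°: 0.2245
θ=348.6°: 0.1005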